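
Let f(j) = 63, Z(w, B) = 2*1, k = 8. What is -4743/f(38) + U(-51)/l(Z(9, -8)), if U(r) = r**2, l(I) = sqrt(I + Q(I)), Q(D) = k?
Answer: -527/7 + 2601*sqrt(10)/10 ≈ 747.22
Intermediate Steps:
Q(D) = 8
Z(w, B) = 2
l(I) = sqrt(8 + I) (l(I) = sqrt(I + 8) = sqrt(8 + I))
-4743/f(38) + U(-51)/l(Z(9, -8)) = -4743/63 + (-51)**2/(sqrt(8 + 2)) = -4743*1/63 + 2601/(sqrt(10)) = -527/7 + 2601*(sqrt(10)/10) = -527/7 + 2601*sqrt(10)/10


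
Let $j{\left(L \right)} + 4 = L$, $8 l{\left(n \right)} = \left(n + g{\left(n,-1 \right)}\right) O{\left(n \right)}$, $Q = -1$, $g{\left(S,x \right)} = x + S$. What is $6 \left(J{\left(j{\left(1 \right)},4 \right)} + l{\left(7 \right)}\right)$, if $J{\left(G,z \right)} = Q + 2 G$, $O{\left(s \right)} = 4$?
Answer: $-3$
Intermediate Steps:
$g{\left(S,x \right)} = S + x$
$l{\left(n \right)} = - \frac{1}{2} + n$ ($l{\left(n \right)} = \frac{\left(n + \left(n - 1\right)\right) 4}{8} = \frac{\left(n + \left(-1 + n\right)\right) 4}{8} = \frac{\left(-1 + 2 n\right) 4}{8} = \frac{-4 + 8 n}{8} = - \frac{1}{2} + n$)
$j{\left(L \right)} = -4 + L$
$J{\left(G,z \right)} = -1 + 2 G$
$6 \left(J{\left(j{\left(1 \right)},4 \right)} + l{\left(7 \right)}\right) = 6 \left(\left(-1 + 2 \left(-4 + 1\right)\right) + \left(- \frac{1}{2} + 7\right)\right) = 6 \left(\left(-1 + 2 \left(-3\right)\right) + \frac{13}{2}\right) = 6 \left(\left(-1 - 6\right) + \frac{13}{2}\right) = 6 \left(-7 + \frac{13}{2}\right) = 6 \left(- \frac{1}{2}\right) = -3$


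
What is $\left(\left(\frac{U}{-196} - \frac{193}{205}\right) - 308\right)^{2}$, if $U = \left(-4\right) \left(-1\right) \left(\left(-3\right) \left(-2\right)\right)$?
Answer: $\frac{9638212075209}{100902025} \approx 95521.0$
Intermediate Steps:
$U = 24$ ($U = 4 \cdot 6 = 24$)
$\left(\left(\frac{U}{-196} - \frac{193}{205}\right) - 308\right)^{2} = \left(\left(\frac{24}{-196} - \frac{193}{205}\right) - 308\right)^{2} = \left(\left(24 \left(- \frac{1}{196}\right) - \frac{193}{205}\right) - 308\right)^{2} = \left(\left(- \frac{6}{49} - \frac{193}{205}\right) - 308\right)^{2} = \left(- \frac{10687}{10045} - 308\right)^{2} = \left(- \frac{3104547}{10045}\right)^{2} = \frac{9638212075209}{100902025}$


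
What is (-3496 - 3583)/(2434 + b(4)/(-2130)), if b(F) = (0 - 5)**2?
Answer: -3015654/1036879 ≈ -2.9084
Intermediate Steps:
b(F) = 25 (b(F) = (-5)**2 = 25)
(-3496 - 3583)/(2434 + b(4)/(-2130)) = (-3496 - 3583)/(2434 + 25/(-2130)) = -7079/(2434 + 25*(-1/2130)) = -7079/(2434 - 5/426) = -7079/1036879/426 = -7079*426/1036879 = -3015654/1036879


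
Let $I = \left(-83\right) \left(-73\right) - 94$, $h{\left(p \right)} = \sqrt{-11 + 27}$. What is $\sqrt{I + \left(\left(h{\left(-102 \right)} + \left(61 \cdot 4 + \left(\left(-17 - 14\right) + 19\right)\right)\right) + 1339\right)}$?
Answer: $2 \sqrt{1885} \approx 86.833$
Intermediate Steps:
$h{\left(p \right)} = 4$ ($h{\left(p \right)} = \sqrt{16} = 4$)
$I = 5965$ ($I = 6059 - 94 = 5965$)
$\sqrt{I + \left(\left(h{\left(-102 \right)} + \left(61 \cdot 4 + \left(\left(-17 - 14\right) + 19\right)\right)\right) + 1339\right)} = \sqrt{5965 + \left(\left(4 + \left(61 \cdot 4 + \left(\left(-17 - 14\right) + 19\right)\right)\right) + 1339\right)} = \sqrt{5965 + \left(\left(4 + \left(244 + \left(-31 + 19\right)\right)\right) + 1339\right)} = \sqrt{5965 + \left(\left(4 + \left(244 - 12\right)\right) + 1339\right)} = \sqrt{5965 + \left(\left(4 + 232\right) + 1339\right)} = \sqrt{5965 + \left(236 + 1339\right)} = \sqrt{5965 + 1575} = \sqrt{7540} = 2 \sqrt{1885}$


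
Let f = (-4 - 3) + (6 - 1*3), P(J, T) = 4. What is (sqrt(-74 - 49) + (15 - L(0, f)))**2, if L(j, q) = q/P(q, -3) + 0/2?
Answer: (16 + I*sqrt(123))**2 ≈ 133.0 + 354.9*I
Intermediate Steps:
f = -4 (f = -7 + (6 - 3) = -7 + 3 = -4)
L(j, q) = q/4 (L(j, q) = q/4 + 0/2 = q*(1/4) + 0*(1/2) = q/4 + 0 = q/4)
(sqrt(-74 - 49) + (15 - L(0, f)))**2 = (sqrt(-74 - 49) + (15 - (-4)/4))**2 = (sqrt(-123) + (15 - 1*(-1)))**2 = (I*sqrt(123) + (15 + 1))**2 = (I*sqrt(123) + 16)**2 = (16 + I*sqrt(123))**2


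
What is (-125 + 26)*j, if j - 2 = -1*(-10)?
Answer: -1188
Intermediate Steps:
j = 12 (j = 2 - 1*(-10) = 2 + 10 = 12)
(-125 + 26)*j = (-125 + 26)*12 = -99*12 = -1188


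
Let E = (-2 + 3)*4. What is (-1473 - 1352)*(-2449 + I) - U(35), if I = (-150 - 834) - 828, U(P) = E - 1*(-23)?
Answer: 12037298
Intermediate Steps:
E = 4 (E = 1*4 = 4)
U(P) = 27 (U(P) = 4 - 1*(-23) = 4 + 23 = 27)
I = -1812 (I = -984 - 828 = -1812)
(-1473 - 1352)*(-2449 + I) - U(35) = (-1473 - 1352)*(-2449 - 1812) - 1*27 = -2825*(-4261) - 27 = 12037325 - 27 = 12037298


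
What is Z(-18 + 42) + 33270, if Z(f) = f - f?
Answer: 33270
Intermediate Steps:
Z(f) = 0
Z(-18 + 42) + 33270 = 0 + 33270 = 33270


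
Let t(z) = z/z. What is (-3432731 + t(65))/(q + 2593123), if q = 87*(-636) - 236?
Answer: -686546/507511 ≈ -1.3528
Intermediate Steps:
t(z) = 1
q = -55568 (q = -55332 - 236 = -55568)
(-3432731 + t(65))/(q + 2593123) = (-3432731 + 1)/(-55568 + 2593123) = -3432730/2537555 = -3432730*1/2537555 = -686546/507511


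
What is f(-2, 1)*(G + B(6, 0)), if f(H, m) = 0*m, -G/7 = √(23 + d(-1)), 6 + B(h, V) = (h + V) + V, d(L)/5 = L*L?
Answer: 0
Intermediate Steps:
d(L) = 5*L² (d(L) = 5*(L*L) = 5*L²)
B(h, V) = -6 + h + 2*V (B(h, V) = -6 + ((h + V) + V) = -6 + ((V + h) + V) = -6 + (h + 2*V) = -6 + h + 2*V)
G = -14*√7 (G = -7*√(23 + 5*(-1)²) = -7*√(23 + 5*1) = -7*√(23 + 5) = -14*√7 ≈ -37.041)
f(H, m) = 0
f(-2, 1)*(G + B(6, 0)) = 0*(-14*√7 + (-6 + 6 + 2*0)) = 0*(-14*√7 + (-6 + 6 + 0)) = 0*(-14*√7 + 0) = 0*(-14*√7) = 0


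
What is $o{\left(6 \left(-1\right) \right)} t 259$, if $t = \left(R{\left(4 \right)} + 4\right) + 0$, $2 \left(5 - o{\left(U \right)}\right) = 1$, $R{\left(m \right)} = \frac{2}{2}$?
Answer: $\frac{11655}{2} \approx 5827.5$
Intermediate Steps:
$R{\left(m \right)} = 1$ ($R{\left(m \right)} = 2 \cdot \frac{1}{2} = 1$)
$o{\left(U \right)} = \frac{9}{2}$ ($o{\left(U \right)} = 5 - \frac{1}{2} = \frac{9}{2}$)
$t = 5$ ($t = \left(1 + 4\right) + 0 = 5 + 0 = 5$)
$o{\left(6 \left(-1\right) \right)} t 259 = \frac{9}{2} \cdot 5 \cdot 259 = \frac{45}{2} \cdot 259 = \frac{11655}{2}$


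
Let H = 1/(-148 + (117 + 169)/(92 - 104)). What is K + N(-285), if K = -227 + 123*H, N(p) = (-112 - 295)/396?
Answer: -8490047/37116 ≈ -228.74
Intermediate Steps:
H = -6/1031 (H = 1/(-148 + 286/(-12)) = 1/(-148 + 286*(-1/12)) = 1/(-148 - 143/6) = 1/(-1031/6) = -6/1031 ≈ -0.0058196)
N(p) = -37/36 (N(p) = -407*1/396 = -37/36)
K = -234775/1031 (K = -227 + 123*(-6/1031) = -227 - 738/1031 = -234775/1031 ≈ -227.72)
K + N(-285) = -234775/1031 - 37/36 = -8490047/37116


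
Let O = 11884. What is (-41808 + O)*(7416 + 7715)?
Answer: -452780044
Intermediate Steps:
(-41808 + O)*(7416 + 7715) = (-41808 + 11884)*(7416 + 7715) = -29924*15131 = -452780044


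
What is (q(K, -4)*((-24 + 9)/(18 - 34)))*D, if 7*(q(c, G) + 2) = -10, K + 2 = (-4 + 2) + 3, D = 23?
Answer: -1035/14 ≈ -73.929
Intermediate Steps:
K = -1 (K = -2 + ((-4 + 2) + 3) = -2 + (-2 + 3) = -2 + 1 = -1)
q(c, G) = -24/7 (q(c, G) = -2 + (1/7)*(-10) = -2 - 10/7 = -24/7)
(q(K, -4)*((-24 + 9)/(18 - 34)))*D = -24*(-24 + 9)/(7*(18 - 34))*23 = -(-360)/(7*(-16))*23 = -(-360)*(-1)/(7*16)*23 = -24/7*15/16*23 = -45/14*23 = -1035/14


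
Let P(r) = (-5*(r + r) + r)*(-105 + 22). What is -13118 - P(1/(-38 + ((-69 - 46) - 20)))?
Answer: -2268667/173 ≈ -13114.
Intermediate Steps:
P(r) = 747*r (P(r) = (-10*r + r)*(-83) = -9*r*(-83) = 747*r)
-13118 - P(1/(-38 + ((-69 - 46) - 20))) = -13118 - 747/(-38 + ((-69 - 46) - 20)) = -13118 - 747/(-38 + (-115 - 20)) = -13118 - 747/(-38 - 135) = -13118 - 747/(-173) = -13118 - 747*(-1)/173 = -13118 - 1*(-747/173) = -13118 + 747/173 = -2268667/173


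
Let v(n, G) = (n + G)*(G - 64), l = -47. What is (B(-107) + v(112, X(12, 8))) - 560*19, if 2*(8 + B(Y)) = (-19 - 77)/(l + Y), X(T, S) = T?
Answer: -1316368/77 ≈ -17096.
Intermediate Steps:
v(n, G) = (-64 + G)*(G + n) (v(n, G) = (G + n)*(-64 + G) = (-64 + G)*(G + n))
B(Y) = -8 - 48/(-47 + Y) (B(Y) = -8 + ((-19 - 77)/(-47 + Y))/2 = -8 + (-96/(-47 + Y))/2 = -8 - 48/(-47 + Y))
(B(-107) + v(112, X(12, 8))) - 560*19 = (8*(41 - 1*(-107))/(-47 - 107) + (12**2 - 64*12 - 64*112 + 12*112)) - 560*19 = (8*(41 + 107)/(-154) + (144 - 768 - 7168 + 1344)) - 10640 = (8*(-1/154)*148 - 6448) - 10640 = (-592/77 - 6448) - 10640 = -497088/77 - 10640 = -1316368/77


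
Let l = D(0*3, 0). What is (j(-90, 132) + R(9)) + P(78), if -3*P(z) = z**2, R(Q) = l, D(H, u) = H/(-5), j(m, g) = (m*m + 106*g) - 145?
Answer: 19919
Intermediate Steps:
j(m, g) = -145 + m**2 + 106*g (j(m, g) = (m**2 + 106*g) - 145 = -145 + m**2 + 106*g)
D(H, u) = -H/5 (D(H, u) = H*(-1/5) = -H/5)
l = 0 (l = -0*3 = -1/5*0 = 0)
R(Q) = 0
P(z) = -z**2/3
(j(-90, 132) + R(9)) + P(78) = ((-145 + (-90)**2 + 106*132) + 0) - 1/3*78**2 = ((-145 + 8100 + 13992) + 0) - 1/3*6084 = (21947 + 0) - 2028 = 21947 - 2028 = 19919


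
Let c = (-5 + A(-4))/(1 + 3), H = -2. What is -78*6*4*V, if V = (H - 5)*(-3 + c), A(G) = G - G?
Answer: -55692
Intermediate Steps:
A(G) = 0
c = -5/4 (c = (-5 + 0)/(1 + 3) = -5/4 ≈ -1.2500)
V = 119/4 (V = (-2 - 5)*(-3 - 5/4) = -7*(-17/4) = 119/4 ≈ 29.750)
-78*6*4*V = -78*6*4*119/4 = -1872*119/4 = -78*714 = -55692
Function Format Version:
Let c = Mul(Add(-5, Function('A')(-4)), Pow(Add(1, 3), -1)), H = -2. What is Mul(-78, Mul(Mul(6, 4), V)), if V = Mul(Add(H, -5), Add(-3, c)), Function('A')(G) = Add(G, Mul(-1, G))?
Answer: -55692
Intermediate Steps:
Function('A')(G) = 0
c = Rational(-5, 4) (c = Mul(Add(-5, 0), Pow(Add(1, 3), -1)) = Mul(-5, Pow(4, -1)) = Mul(-5, Rational(1, 4)) = Rational(-5, 4) ≈ -1.2500)
V = Rational(119, 4) (V = Mul(Add(-2, -5), Add(-3, Rational(-5, 4))) = Mul(-7, Rational(-17, 4)) = Rational(119, 4) ≈ 29.750)
Mul(-78, Mul(Mul(6, 4), V)) = Mul(-78, Mul(Mul(6, 4), Rational(119, 4))) = Mul(-78, Mul(24, Rational(119, 4))) = Mul(-78, 714) = -55692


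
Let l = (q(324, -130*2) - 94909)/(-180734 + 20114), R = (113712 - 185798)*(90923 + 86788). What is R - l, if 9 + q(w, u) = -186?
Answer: -514404629511406/40155 ≈ -1.2810e+10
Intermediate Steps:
q(w, u) = -195 (q(w, u) = -9 - 186 = -195)
R = -12810475146 (R = -72086*177711 = -12810475146)
l = 23776/40155 (l = (-195 - 94909)/(-180734 + 20114) = -95104/(-160620) = -95104*(-1/160620) = 23776/40155 ≈ 0.59211)
R - l = -12810475146 - 1*23776/40155 = -12810475146 - 23776/40155 = -514404629511406/40155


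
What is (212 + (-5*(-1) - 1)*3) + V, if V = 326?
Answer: 550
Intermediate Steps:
(212 + (-5*(-1) - 1)*3) + V = (212 + (-5*(-1) - 1)*3) + 326 = (212 + (5 - 1)*3) + 326 = (212 + 4*3) + 326 = (212 + 12) + 326 = 224 + 326 = 550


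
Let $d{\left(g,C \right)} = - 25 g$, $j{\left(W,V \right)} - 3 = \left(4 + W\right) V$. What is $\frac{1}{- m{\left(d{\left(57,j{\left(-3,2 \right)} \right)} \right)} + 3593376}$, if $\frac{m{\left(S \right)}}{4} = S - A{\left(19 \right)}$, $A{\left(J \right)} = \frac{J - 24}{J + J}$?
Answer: $\frac{19}{68382434} \approx 2.7785 \cdot 10^{-7}$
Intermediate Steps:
$j{\left(W,V \right)} = 3 + V \left(4 + W\right)$ ($j{\left(W,V \right)} = 3 + \left(4 + W\right) V = 3 + V \left(4 + W\right)$)
$A{\left(J \right)} = \frac{-24 + J}{2 J}$
$m{\left(S \right)} = \frac{10}{19} + 4 S$ ($m{\left(S \right)} = 4 \left(S - \frac{-24 + 19}{2 \cdot 19}\right) = 4 \left(S - \frac{1}{2} \cdot \frac{1}{19} \left(-5\right)\right) = 4 \left(S - - \frac{5}{38}\right) = 4 \left(S + \frac{5}{38}\right) = 4 \left(\frac{5}{38} + S\right) = \frac{10}{19} + 4 S$)
$\frac{1}{- m{\left(d{\left(57,j{\left(-3,2 \right)} \right)} \right)} + 3593376} = \frac{1}{- (\frac{10}{19} + 4 \left(\left(-25\right) 57\right)) + 3593376} = \frac{1}{- (\frac{10}{19} + 4 \left(-1425\right)) + 3593376} = \frac{1}{- (\frac{10}{19} - 5700) + 3593376} = \frac{1}{\left(-1\right) \left(- \frac{108290}{19}\right) + 3593376} = \frac{1}{\frac{108290}{19} + 3593376} = \frac{1}{\frac{68382434}{19}} = \frac{19}{68382434}$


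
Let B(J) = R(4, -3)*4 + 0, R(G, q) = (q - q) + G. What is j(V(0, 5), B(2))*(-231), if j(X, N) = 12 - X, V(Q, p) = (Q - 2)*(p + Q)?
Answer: -5082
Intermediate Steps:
R(G, q) = G (R(G, q) = 0 + G = G)
V(Q, p) = (-2 + Q)*(Q + p)
B(J) = 16 (B(J) = 4*4 + 0 = 16 + 0 = 16)
j(V(0, 5), B(2))*(-231) = (12 - (0² - 2*0 - 2*5 + 0*5))*(-231) = (12 - (0 + 0 - 10 + 0))*(-231) = (12 - 1*(-10))*(-231) = (12 + 10)*(-231) = 22*(-231) = -5082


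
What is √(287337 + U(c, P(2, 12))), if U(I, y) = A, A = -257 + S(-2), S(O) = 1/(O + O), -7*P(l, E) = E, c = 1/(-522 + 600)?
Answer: 3*√127591/2 ≈ 535.80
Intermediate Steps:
c = 1/78 ≈ 0.012821
P(l, E) = -E/7
S(O) = 1/(2*O)
A = -1029/4 (A = -257 + (½)/(-2) = -257 + (½)*(-½) = -257 - ¼ = -1029/4 ≈ -257.25)
U(I, y) = -1029/4
√(287337 + U(c, P(2, 12))) = √(287337 - 1029/4) = √(1148319/4) = 3*√127591/2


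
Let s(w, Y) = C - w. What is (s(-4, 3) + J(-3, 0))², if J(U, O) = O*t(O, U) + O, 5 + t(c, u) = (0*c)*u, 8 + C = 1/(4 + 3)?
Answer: 729/49 ≈ 14.878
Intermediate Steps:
C = -55/7 (C = -8 + 1/(4 + 3) = -8 + 1/7 = -8 + ⅐ = -55/7 ≈ -7.8571)
t(c, u) = -5 (t(c, u) = -5 + (0*c)*u = -5 + 0*u = -5 + 0 = -5)
s(w, Y) = -55/7 - w
J(U, O) = -4*O (J(U, O) = O*(-5) + O = -5*O + O = -4*O)
(s(-4, 3) + J(-3, 0))² = ((-55/7 - 1*(-4)) - 4*0)² = ((-55/7 + 4) + 0)² = (-27/7 + 0)² = (-27/7)² = 729/49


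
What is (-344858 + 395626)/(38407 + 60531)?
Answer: 25384/49469 ≈ 0.51313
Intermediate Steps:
(-344858 + 395626)/(38407 + 60531) = 50768/98938 = 50768*(1/98938) = 25384/49469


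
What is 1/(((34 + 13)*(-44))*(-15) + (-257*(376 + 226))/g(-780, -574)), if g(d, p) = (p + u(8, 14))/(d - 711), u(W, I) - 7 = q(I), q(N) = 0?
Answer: -27/10147154 ≈ -2.6608e-6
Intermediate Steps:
u(W, I) = 7 (u(W, I) = 7 + 0 = 7)
g(d, p) = (7 + p)/(-711 + d) (g(d, p) = (p + 7)/(d - 711) = (7 + p)/(-711 + d))
1/(((34 + 13)*(-44))*(-15) + (-257*(376 + 226))/g(-780, -574)) = 1/(((34 + 13)*(-44))*(-15) + (-257*(376 + 226))/(((7 - 574)/(-711 - 780)))) = 1/((47*(-44))*(-15) + (-257*602)/((-567/(-1491)))) = 1/(-2068*(-15) - 154714/((-1/1491*(-567)))) = 1/(31020 - 154714/27/71) = 1/(31020 - 154714*71/27) = 1/(31020 - 10984694/27) = 1/(-10147154/27) = -27/10147154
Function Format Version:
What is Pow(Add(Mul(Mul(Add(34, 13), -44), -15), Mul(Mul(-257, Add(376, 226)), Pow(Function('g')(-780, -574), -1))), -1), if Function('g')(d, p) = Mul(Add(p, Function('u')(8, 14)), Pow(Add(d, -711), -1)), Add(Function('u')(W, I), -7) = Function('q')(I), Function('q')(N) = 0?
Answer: Rational(-27, 10147154) ≈ -2.6608e-6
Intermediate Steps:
Function('u')(W, I) = 7 (Function('u')(W, I) = Add(7, 0) = 7)
Function('g')(d, p) = Mul(Pow(Add(-711, d), -1), Add(7, p)) (Function('g')(d, p) = Mul(Add(p, 7), Pow(Add(d, -711), -1)) = Mul(Add(7, p), Pow(Add(-711, d), -1)) = Mul(Pow(Add(-711, d), -1), Add(7, p)))
Pow(Add(Mul(Mul(Add(34, 13), -44), -15), Mul(Mul(-257, Add(376, 226)), Pow(Function('g')(-780, -574), -1))), -1) = Pow(Add(Mul(Mul(Add(34, 13), -44), -15), Mul(Mul(-257, Add(376, 226)), Pow(Mul(Pow(Add(-711, -780), -1), Add(7, -574)), -1))), -1) = Pow(Add(Mul(Mul(47, -44), -15), Mul(Mul(-257, 602), Pow(Mul(Pow(-1491, -1), -567), -1))), -1) = Pow(Add(Mul(-2068, -15), Mul(-154714, Pow(Mul(Rational(-1, 1491), -567), -1))), -1) = Pow(Add(31020, Mul(-154714, Pow(Rational(27, 71), -1))), -1) = Pow(Add(31020, Mul(-154714, Rational(71, 27))), -1) = Pow(Add(31020, Rational(-10984694, 27)), -1) = Pow(Rational(-10147154, 27), -1) = Rational(-27, 10147154)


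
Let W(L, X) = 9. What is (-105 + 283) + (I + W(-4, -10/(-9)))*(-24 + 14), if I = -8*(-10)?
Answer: -712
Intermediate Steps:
I = 80
(-105 + 283) + (I + W(-4, -10/(-9)))*(-24 + 14) = (-105 + 283) + (80 + 9)*(-24 + 14) = 178 + 89*(-10) = 178 - 890 = -712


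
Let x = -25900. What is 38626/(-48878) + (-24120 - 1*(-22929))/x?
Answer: -471099851/632970100 ≈ -0.74427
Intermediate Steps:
38626/(-48878) + (-24120 - 1*(-22929))/x = 38626/(-48878) + (-24120 - 1*(-22929))/(-25900) = 38626*(-1/48878) + (-24120 + 22929)*(-1/25900) = -19313/24439 - 1191*(-1/25900) = -19313/24439 + 1191/25900 = -471099851/632970100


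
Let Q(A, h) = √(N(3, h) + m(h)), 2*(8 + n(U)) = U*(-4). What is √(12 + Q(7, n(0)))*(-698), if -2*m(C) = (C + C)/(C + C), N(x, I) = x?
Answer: -349*√(48 + 2*√10) ≈ -2572.3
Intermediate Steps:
m(C) = -½ (m(C) = -(C + C)/(2*(C + C)) = -2*C/(2*(2*C)) = -2*C*1/(2*C)/2 = -½*1 = -½)
n(U) = -8 - 2*U (n(U) = -8 + (U*(-4))/2 = -8 + (-4*U)/2 = -8 - 2*U)
Q(A, h) = √10/2 (Q(A, h) = √(3 - ½) = √(5/2) = √10/2)
√(12 + Q(7, n(0)))*(-698) = √(12 + √10/2)*(-698) = -698*√(12 + √10/2)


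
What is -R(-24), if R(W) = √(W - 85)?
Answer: -I*√109 ≈ -10.44*I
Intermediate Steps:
R(W) = √(-85 + W)
-R(-24) = -√(-85 - 24) = -√(-109) = -I*√109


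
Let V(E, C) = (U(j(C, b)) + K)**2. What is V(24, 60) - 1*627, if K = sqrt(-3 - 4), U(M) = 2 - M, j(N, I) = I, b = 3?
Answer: -627 + (1 - I*sqrt(7))**2 ≈ -633.0 - 5.2915*I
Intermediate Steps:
K = I*sqrt(7) (K = sqrt(-7) = I*sqrt(7) ≈ 2.6458*I)
V(E, C) = (-1 + I*sqrt(7))**2 (V(E, C) = ((2 - 1*3) + I*sqrt(7))**2 = ((2 - 3) + I*sqrt(7))**2 = (-1 + I*sqrt(7))**2)
V(24, 60) - 1*627 = (1 - I*sqrt(7))**2 - 1*627 = (1 - I*sqrt(7))**2 - 627 = -627 + (1 - I*sqrt(7))**2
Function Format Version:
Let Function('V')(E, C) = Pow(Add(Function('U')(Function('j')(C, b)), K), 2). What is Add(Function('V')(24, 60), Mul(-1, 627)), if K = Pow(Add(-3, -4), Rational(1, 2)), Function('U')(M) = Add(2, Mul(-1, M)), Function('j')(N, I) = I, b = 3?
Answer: Add(-627, Pow(Add(1, Mul(-1, I, Pow(7, Rational(1, 2)))), 2)) ≈ Add(-633.00, Mul(-5.2915, I))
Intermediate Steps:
K = Mul(I, Pow(7, Rational(1, 2))) (K = Pow(-7, Rational(1, 2)) = Mul(I, Pow(7, Rational(1, 2))) ≈ Mul(2.6458, I))
Function('V')(E, C) = Pow(Add(-1, Mul(I, Pow(7, Rational(1, 2)))), 2) (Function('V')(E, C) = Pow(Add(Add(2, Mul(-1, 3)), Mul(I, Pow(7, Rational(1, 2)))), 2) = Pow(Add(Add(2, -3), Mul(I, Pow(7, Rational(1, 2)))), 2) = Pow(Add(-1, Mul(I, Pow(7, Rational(1, 2)))), 2))
Add(Function('V')(24, 60), Mul(-1, 627)) = Add(Pow(Add(1, Mul(-1, I, Pow(7, Rational(1, 2)))), 2), Mul(-1, 627)) = Add(Pow(Add(1, Mul(-1, I, Pow(7, Rational(1, 2)))), 2), -627) = Add(-627, Pow(Add(1, Mul(-1, I, Pow(7, Rational(1, 2)))), 2))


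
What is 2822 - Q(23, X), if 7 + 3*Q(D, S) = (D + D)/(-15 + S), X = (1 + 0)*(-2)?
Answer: 48029/17 ≈ 2825.2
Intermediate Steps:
X = -2 (X = 1*(-2) = -2)
Q(D, S) = -7/3 + 2*D/(3*(-15 + S)) (Q(D, S) = -7/3 + ((D + D)/(-15 + S))/3 = -7/3 + ((2*D)/(-15 + S))/3 = -7/3 + (2*D/(-15 + S))/3 = -7/3 + 2*D/(3*(-15 + S)))
2822 - Q(23, X) = 2822 - (105 - 7*(-2) + 2*23)/(3*(-15 - 2)) = 2822 - (105 + 14 + 46)/(3*(-17)) = 2822 - (-1)*165/(3*17) = 2822 - 1*(-55/17) = 2822 + 55/17 = 48029/17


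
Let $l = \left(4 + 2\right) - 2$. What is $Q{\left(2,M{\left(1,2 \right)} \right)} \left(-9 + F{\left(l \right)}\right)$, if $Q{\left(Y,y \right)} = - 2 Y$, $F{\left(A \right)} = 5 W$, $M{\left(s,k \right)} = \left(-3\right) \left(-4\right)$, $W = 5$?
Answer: $-64$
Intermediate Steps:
$l = 4$ ($l = 6 - 2 = 4$)
$M{\left(s,k \right)} = 12$
$F{\left(A \right)} = 25$ ($F{\left(A \right)} = 5 \cdot 5 = 25$)
$Q{\left(2,M{\left(1,2 \right)} \right)} \left(-9 + F{\left(l \right)}\right) = \left(-2\right) 2 \left(-9 + 25\right) = \left(-4\right) 16 = -64$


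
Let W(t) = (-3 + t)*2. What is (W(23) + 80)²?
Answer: 14400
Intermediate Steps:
W(t) = -6 + 2*t
(W(23) + 80)² = ((-6 + 2*23) + 80)² = ((-6 + 46) + 80)² = (40 + 80)² = 120² = 14400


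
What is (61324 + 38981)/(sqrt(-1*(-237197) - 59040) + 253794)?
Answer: 25456807170/64411216279 - 100305*sqrt(178157)/64411216279 ≈ 0.39457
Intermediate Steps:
(61324 + 38981)/(sqrt(-1*(-237197) - 59040) + 253794) = 100305/(sqrt(237197 - 59040) + 253794) = 100305/(sqrt(178157) + 253794) = 100305/(253794 + sqrt(178157))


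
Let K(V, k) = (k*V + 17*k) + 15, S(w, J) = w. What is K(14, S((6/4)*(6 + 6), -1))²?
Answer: 328329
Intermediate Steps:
K(V, k) = 15 + 17*k + V*k (K(V, k) = (V*k + 17*k) + 15 = (17*k + V*k) + 15 = 15 + 17*k + V*k)
K(14, S((6/4)*(6 + 6), -1))² = (15 + 17*((6/4)*(6 + 6)) + 14*((6/4)*(6 + 6)))² = (15 + 17*((6*(¼))*12) + 14*((6*(¼))*12))² = (15 + 17*((3/2)*12) + 14*((3/2)*12))² = (15 + 17*18 + 14*18)² = (15 + 306 + 252)² = 573² = 328329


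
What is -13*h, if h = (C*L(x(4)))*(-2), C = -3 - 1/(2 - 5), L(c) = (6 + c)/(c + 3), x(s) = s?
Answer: -2080/21 ≈ -99.048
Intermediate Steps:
L(c) = (6 + c)/(3 + c)
C = -8/3 (C = -3 - 1/(-3) = -3 - 1*(-1/3) = -3 + 1/3 = -8/3 ≈ -2.6667)
h = 160/21 (h = -8*(6 + 4)/(3*(3 + 4))*(-2) = -8*10/(3*7)*(-2) = -8*10/21*(-2) = -8/3*10/7*(-2) = -80/21*(-2) = 160/21 ≈ 7.6190)
-13*h = -13*160/21 = -2080/21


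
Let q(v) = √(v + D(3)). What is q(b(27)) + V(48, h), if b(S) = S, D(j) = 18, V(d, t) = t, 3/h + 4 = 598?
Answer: 1/198 + 3*√5 ≈ 6.7133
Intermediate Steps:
h = 1/198 (h = 3/(-4 + 598) = 3/594 = 3*(1/594) = 1/198 ≈ 0.0050505)
q(v) = √(18 + v) (q(v) = √(v + 18) = √(18 + v))
q(b(27)) + V(48, h) = √(18 + 27) + 1/198 = √45 + 1/198 = 3*√5 + 1/198 = 1/198 + 3*√5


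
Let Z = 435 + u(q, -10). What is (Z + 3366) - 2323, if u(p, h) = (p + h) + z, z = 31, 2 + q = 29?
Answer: 1526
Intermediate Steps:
q = 27 (q = -2 + 29 = 27)
u(p, h) = 31 + h + p (u(p, h) = (p + h) + 31 = (h + p) + 31 = 31 + h + p)
Z = 483 (Z = 435 + (31 - 10 + 27) = 435 + 48 = 483)
(Z + 3366) - 2323 = (483 + 3366) - 2323 = 3849 - 2323 = 1526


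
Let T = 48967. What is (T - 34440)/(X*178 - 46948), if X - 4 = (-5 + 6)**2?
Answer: -14527/46058 ≈ -0.31541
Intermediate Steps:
X = 5 (X = 4 + (-5 + 6)**2 = 4 + 1**2 = 4 + 1 = 5)
(T - 34440)/(X*178 - 46948) = (48967 - 34440)/(5*178 - 46948) = 14527/(890 - 46948) = 14527/(-46058) = 14527*(-1/46058) = -14527/46058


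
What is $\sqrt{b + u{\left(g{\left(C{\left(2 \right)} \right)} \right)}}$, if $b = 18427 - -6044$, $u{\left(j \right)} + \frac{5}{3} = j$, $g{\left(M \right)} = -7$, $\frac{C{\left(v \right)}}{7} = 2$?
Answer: $\frac{\sqrt{220161}}{3} \approx 156.4$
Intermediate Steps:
$C{\left(v \right)} = 14$ ($C{\left(v \right)} = 7 \cdot 2 = 14$)
$u{\left(j \right)} = - \frac{5}{3} + j$
$b = 24471$ ($b = 18427 + \left(-3005 + 9049\right) = 18427 + 6044 = 24471$)
$\sqrt{b + u{\left(g{\left(C{\left(2 \right)} \right)} \right)}} = \sqrt{24471 - \frac{26}{3}} = \sqrt{\frac{73387}{3}} = \frac{\sqrt{220161}}{3}$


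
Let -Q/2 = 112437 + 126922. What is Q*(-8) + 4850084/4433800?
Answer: 4245080949321/1108450 ≈ 3.8297e+6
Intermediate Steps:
Q = -478718 (Q = -2*(112437 + 126922) = -2*239359 = -478718)
Q*(-8) + 4850084/4433800 = -478718*(-8) + 4850084/4433800 = 3829744 + 4850084*(1/4433800) = 3829744 + 1212521/1108450 = 4245080949321/1108450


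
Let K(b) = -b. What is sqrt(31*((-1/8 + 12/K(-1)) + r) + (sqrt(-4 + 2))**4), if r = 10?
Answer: sqrt(10914)/4 ≈ 26.118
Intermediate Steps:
sqrt(31*((-1/8 + 12/K(-1)) + r) + (sqrt(-4 + 2))**4) = sqrt(31*((-1/8 + 12/((-1*(-1)))) + 10) + (sqrt(-4 + 2))**4) = sqrt(31*((-1*1/8 + 12/1) + 10) + (sqrt(-2))**4) = sqrt(31*((-1/8 + 12*1) + 10) + (I*sqrt(2))**4) = sqrt(31*((-1/8 + 12) + 10) + 4) = sqrt(31*(95/8 + 10) + 4) = sqrt(31*(175/8) + 4) = sqrt(5425/8 + 4) = sqrt(5457/8) = sqrt(10914)/4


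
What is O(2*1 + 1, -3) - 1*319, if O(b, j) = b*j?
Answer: -328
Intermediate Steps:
O(2*1 + 1, -3) - 1*319 = (2*1 + 1)*(-3) - 1*319 = (2 + 1)*(-3) - 319 = 3*(-3) - 319 = -9 - 319 = -328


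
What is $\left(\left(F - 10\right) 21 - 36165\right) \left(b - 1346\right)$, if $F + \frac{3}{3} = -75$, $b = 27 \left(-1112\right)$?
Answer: $1191150270$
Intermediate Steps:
$b = -30024$
$F = -76$ ($F = -1 - 75 = -76$)
$\left(\left(F - 10\right) 21 - 36165\right) \left(b - 1346\right) = \left(\left(-76 - 10\right) 21 - 36165\right) \left(-30024 - 1346\right) = \left(\left(-86\right) 21 - 36165\right) \left(-31370\right) = \left(-1806 - 36165\right) \left(-31370\right) = \left(-37971\right) \left(-31370\right) = 1191150270$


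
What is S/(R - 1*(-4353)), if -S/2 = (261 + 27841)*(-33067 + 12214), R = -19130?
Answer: -167431716/2111 ≈ -79314.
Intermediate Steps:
S = 1172022012 (S = -2*(261 + 27841)*(-33067 + 12214) = -56204*(-20853) = -2*(-586011006) = 1172022012)
S/(R - 1*(-4353)) = 1172022012/(-19130 - 1*(-4353)) = 1172022012/(-19130 + 4353) = 1172022012/(-14777) = 1172022012*(-1/14777) = -167431716/2111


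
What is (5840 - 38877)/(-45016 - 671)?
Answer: 33037/45687 ≈ 0.72312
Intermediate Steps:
(5840 - 38877)/(-45016 - 671) = -33037/(-45687) = -33037*(-1/45687) = 33037/45687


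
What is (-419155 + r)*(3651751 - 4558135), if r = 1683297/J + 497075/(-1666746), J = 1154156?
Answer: 30451477751802823830188/80153537349 ≈ 3.7991e+11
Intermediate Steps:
r = 1115963223931/961842448188 (r = 1683297/1154156 + 497075/(-1666746) = 1683297*(1/1154156) + 497075*(-1/1666746) = 1683297/1154156 - 497075/1666746 = 1115963223931/961842448188 ≈ 1.1602)
(-419155 + r)*(3651751 - 4558135) = (-419155 + 1115963223931/961842448188)*(3651751 - 4558135) = -403159955407017209/961842448188*(-906384) = 30451477751802823830188/80153537349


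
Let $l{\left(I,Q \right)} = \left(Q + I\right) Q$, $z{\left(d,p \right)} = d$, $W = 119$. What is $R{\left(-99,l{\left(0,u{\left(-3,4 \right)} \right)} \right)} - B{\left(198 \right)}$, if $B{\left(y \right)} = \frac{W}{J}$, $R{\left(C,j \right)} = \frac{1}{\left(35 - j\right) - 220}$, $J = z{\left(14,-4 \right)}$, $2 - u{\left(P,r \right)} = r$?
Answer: $- \frac{3215}{378} \approx -8.5053$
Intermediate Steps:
$u{\left(P,r \right)} = 2 - r$
$J = 14$
$l{\left(I,Q \right)} = Q \left(I + Q\right)$ ($l{\left(I,Q \right)} = \left(I + Q\right) Q = Q \left(I + Q\right)$)
$R{\left(C,j \right)} = \frac{1}{-185 - j}$
$B{\left(y \right)} = \frac{17}{2}$ ($B{\left(y \right)} = \frac{119}{14} = 119 \cdot \frac{1}{14} = \frac{17}{2}$)
$R{\left(-99,l{\left(0,u{\left(-3,4 \right)} \right)} \right)} - B{\left(198 \right)} = - \frac{1}{185 + \left(2 - 4\right) \left(0 + \left(2 - 4\right)\right)} - \frac{17}{2} = - \frac{1}{185 - 2 \left(0 - 2\right)} - \frac{17}{2} = - \frac{1}{185 - -4} - \frac{17}{2} = - \frac{1}{185 + 4} - \frac{17}{2} = - \frac{1}{189} - \frac{17}{2} = - \frac{3215}{378}$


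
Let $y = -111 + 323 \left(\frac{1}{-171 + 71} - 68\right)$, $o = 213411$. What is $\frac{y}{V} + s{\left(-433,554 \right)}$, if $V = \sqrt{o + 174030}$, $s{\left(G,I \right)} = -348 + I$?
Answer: $206 - \frac{735941 \sqrt{43049}}{4304900} \approx 170.53$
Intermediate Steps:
$V = 3 \sqrt{43049}$ ($V = \sqrt{213411 + 174030} = \sqrt{387441} = 3 \sqrt{43049} \approx 622.45$)
$y = - \frac{2207823}{100}$ ($y = -111 + 323 \left(\frac{1}{-100} - 68\right) = -111 + 323 \left(- \frac{1}{100} - 68\right) = -111 + 323 \left(- \frac{6801}{100}\right) = -111 - \frac{2196723}{100} = - \frac{2207823}{100} \approx -22078.0$)
$\frac{y}{V} + s{\left(-433,554 \right)} = - \frac{2207823}{100 \cdot 3 \sqrt{43049}} + \left(-348 + 554\right) = - \frac{2207823 \frac{\sqrt{43049}}{129147}}{100} + 206 = - \frac{735941 \sqrt{43049}}{4304900} + 206 = 206 - \frac{735941 \sqrt{43049}}{4304900}$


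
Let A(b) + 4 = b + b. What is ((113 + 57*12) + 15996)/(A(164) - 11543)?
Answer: -16793/11219 ≈ -1.4968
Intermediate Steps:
A(b) = -4 + 2*b (A(b) = -4 + (b + b) = -4 + 2*b)
((113 + 57*12) + 15996)/(A(164) - 11543) = ((113 + 57*12) + 15996)/((-4 + 2*164) - 11543) = ((113 + 684) + 15996)/((-4 + 328) - 11543) = (797 + 15996)/(324 - 11543) = 16793/(-11219) = 16793*(-1/11219) = -16793/11219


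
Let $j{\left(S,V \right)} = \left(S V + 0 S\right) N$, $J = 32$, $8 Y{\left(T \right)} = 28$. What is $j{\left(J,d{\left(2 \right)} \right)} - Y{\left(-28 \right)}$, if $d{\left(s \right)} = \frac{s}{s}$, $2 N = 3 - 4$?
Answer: $- \frac{39}{2} \approx -19.5$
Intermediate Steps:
$Y{\left(T \right)} = \frac{7}{2}$ ($Y{\left(T \right)} = \frac{1}{8} \cdot 28 = \frac{7}{2}$)
$N = - \frac{1}{2}$ ($N = \frac{3 - 4}{2} = \frac{1}{2} \left(-1\right) = - \frac{1}{2} \approx -0.5$)
$d{\left(s \right)} = 1$
$j{\left(S,V \right)} = - \frac{S V}{2}$ ($j{\left(S,V \right)} = \left(S V + 0 S\right) \left(- \frac{1}{2}\right) = \left(S V + 0\right) \left(- \frac{1}{2}\right) = S V \left(- \frac{1}{2}\right) = - \frac{S V}{2}$)
$j{\left(J,d{\left(2 \right)} \right)} - Y{\left(-28 \right)} = \left(- \frac{1}{2}\right) 32 \cdot 1 - \frac{7}{2} = -16 - \frac{7}{2} = - \frac{39}{2}$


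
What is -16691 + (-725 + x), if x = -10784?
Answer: -28200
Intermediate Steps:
-16691 + (-725 + x) = -16691 + (-725 - 10784) = -16691 - 11509 = -28200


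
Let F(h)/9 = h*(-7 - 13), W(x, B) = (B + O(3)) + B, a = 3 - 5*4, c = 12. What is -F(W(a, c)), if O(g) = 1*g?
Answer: 4860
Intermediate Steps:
O(g) = g
a = -17 (a = 3 - 20 = -17)
W(x, B) = 3 + 2*B (W(x, B) = (B + 3) + B = (3 + B) + B = 3 + 2*B)
F(h) = -180*h (F(h) = 9*(h*(-7 - 13)) = 9*(h*(-20)) = 9*(-20*h) = -180*h)
-F(W(a, c)) = -(-180)*(3 + 2*12) = -(-180)*(3 + 24) = -(-180)*27 = -1*(-4860) = 4860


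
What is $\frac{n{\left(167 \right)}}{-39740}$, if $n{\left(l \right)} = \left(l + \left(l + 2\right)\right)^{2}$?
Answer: $- \frac{28224}{9935} \approx -2.8409$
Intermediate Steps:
$n{\left(l \right)} = \left(2 + 2 l\right)^{2}$ ($n{\left(l \right)} = \left(l + \left(2 + l\right)\right)^{2} = \left(2 + 2 l\right)^{2}$)
$\frac{n{\left(167 \right)}}{-39740} = \frac{4 \left(1 + 167\right)^{2}}{-39740} = 4 \cdot 168^{2} \left(- \frac{1}{39740}\right) = 4 \cdot 28224 \left(- \frac{1}{39740}\right) = 112896 \left(- \frac{1}{39740}\right) = - \frac{28224}{9935}$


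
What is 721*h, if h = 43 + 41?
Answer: 60564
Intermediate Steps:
h = 84
721*h = 721*84 = 60564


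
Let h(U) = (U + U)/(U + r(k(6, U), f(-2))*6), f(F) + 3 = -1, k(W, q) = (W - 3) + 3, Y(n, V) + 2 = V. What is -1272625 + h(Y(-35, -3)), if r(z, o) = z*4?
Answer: -176894885/139 ≈ -1.2726e+6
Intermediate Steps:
Y(n, V) = -2 + V
k(W, q) = W (k(W, q) = (-3 + W) + 3 = W)
f(F) = -4 (f(F) = -3 - 1 = -4)
r(z, o) = 4*z
h(U) = 2*U/(144 + U) (h(U) = (U + U)/(U + (4*6)*6) = (2*U)/(U + 24*6) = (2*U)/(U + 144) = (2*U)/(144 + U) = 2*U/(144 + U))
-1272625 + h(Y(-35, -3)) = -1272625 + 2*(-2 - 3)/(144 + (-2 - 3)) = -1272625 + 2*(-5)/(144 - 5) = -1272625 + 2*(-5)/139 = -1272625 + 2*(-5)*(1/139) = -1272625 - 10/139 = -176894885/139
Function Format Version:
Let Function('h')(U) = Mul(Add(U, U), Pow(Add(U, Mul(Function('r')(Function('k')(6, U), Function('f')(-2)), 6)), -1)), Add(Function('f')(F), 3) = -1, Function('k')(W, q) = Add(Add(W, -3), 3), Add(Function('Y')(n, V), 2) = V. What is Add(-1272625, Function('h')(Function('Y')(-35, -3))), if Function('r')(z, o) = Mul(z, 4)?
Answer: Rational(-176894885, 139) ≈ -1.2726e+6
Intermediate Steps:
Function('Y')(n, V) = Add(-2, V)
Function('k')(W, q) = W (Function('k')(W, q) = Add(Add(-3, W), 3) = W)
Function('f')(F) = -4 (Function('f')(F) = Add(-3, -1) = -4)
Function('r')(z, o) = Mul(4, z)
Function('h')(U) = Mul(2, U, Pow(Add(144, U), -1)) (Function('h')(U) = Mul(Add(U, U), Pow(Add(U, Mul(Mul(4, 6), 6)), -1)) = Mul(Mul(2, U), Pow(Add(U, Mul(24, 6)), -1)) = Mul(Mul(2, U), Pow(Add(U, 144), -1)) = Mul(Mul(2, U), Pow(Add(144, U), -1)) = Mul(2, U, Pow(Add(144, U), -1)))
Add(-1272625, Function('h')(Function('Y')(-35, -3))) = Add(-1272625, Mul(2, Add(-2, -3), Pow(Add(144, Add(-2, -3)), -1))) = Add(-1272625, Mul(2, -5, Pow(Add(144, -5), -1))) = Add(-1272625, Mul(2, -5, Pow(139, -1))) = Add(-1272625, Mul(2, -5, Rational(1, 139))) = Add(-1272625, Rational(-10, 139)) = Rational(-176894885, 139)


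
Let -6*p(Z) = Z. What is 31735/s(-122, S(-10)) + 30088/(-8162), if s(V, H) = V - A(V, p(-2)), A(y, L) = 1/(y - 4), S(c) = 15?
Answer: -16549568734/62729051 ≈ -263.83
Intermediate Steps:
p(Z) = -Z/6
A(y, L) = 1/(-4 + y)
s(V, H) = V - 1/(-4 + V)
31735/s(-122, S(-10)) + 30088/(-8162) = 31735/(((-1 - 122*(-4 - 122))/(-4 - 122))) + 30088/(-8162) = 31735/(((-1 - 122*(-126))/(-126))) + 30088*(-1/8162) = 31735/((-(-1 + 15372)/126)) - 15044/4081 = 31735/((-1/126*15371)) - 15044/4081 = 31735/(-15371/126) - 15044/4081 = 31735*(-126/15371) - 15044/4081 = -3998610/15371 - 15044/4081 = -16549568734/62729051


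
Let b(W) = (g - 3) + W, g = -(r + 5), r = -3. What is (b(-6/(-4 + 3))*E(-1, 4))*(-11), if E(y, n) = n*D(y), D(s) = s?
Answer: 44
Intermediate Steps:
g = -2 (g = -(-3 + 5) = -1*2 = -2)
b(W) = -5 + W (b(W) = (-2 - 3) + W = -5 + W)
E(y, n) = n*y
(b(-6/(-4 + 3))*E(-1, 4))*(-11) = ((-5 - 6/(-4 + 3))*(4*(-1)))*(-11) = ((-5 - 6/(-1))*(-4))*(-11) = ((-5 - 6*(-1))*(-4))*(-11) = ((-5 + 6)*(-4))*(-11) = (1*(-4))*(-11) = -4*(-11) = 44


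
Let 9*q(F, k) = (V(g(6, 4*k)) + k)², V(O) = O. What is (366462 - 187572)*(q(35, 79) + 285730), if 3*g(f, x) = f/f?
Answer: 1383462153620/27 ≈ 5.1239e+10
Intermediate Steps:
g(f, x) = ⅓ (g(f, x) = (f/f)/3 = (⅓)*1 = ⅓)
q(F, k) = (⅓ + k)²/9
(366462 - 187572)*(q(35, 79) + 285730) = (366462 - 187572)*((1 + 3*79)²/81 + 285730) = 178890*((1 + 237)²/81 + 285730) = 178890*((1/81)*238² + 285730) = 178890*((1/81)*56644 + 285730) = 178890*(56644/81 + 285730) = 178890*(23200774/81) = 1383462153620/27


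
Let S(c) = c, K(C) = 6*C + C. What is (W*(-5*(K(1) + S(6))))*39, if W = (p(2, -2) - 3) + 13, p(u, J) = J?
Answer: -20280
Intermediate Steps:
K(C) = 7*C
W = 8 (W = (-2 - 3) + 13 = -5 + 13 = 8)
(W*(-5*(K(1) + S(6))))*39 = (8*(-5*(7*1 + 6)))*39 = (8*(-5*(7 + 6)))*39 = (8*(-5*13))*39 = (8*(-65))*39 = -520*39 = -20280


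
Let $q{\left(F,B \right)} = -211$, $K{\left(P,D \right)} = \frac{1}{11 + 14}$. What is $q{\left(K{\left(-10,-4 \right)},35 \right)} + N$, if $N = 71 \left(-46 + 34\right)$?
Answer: $-1063$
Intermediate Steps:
$K{\left(P,D \right)} = \frac{1}{25}$
$N = -852$ ($N = 71 \left(-12\right) = -852$)
$q{\left(K{\left(-10,-4 \right)},35 \right)} + N = -211 - 852 = -1063$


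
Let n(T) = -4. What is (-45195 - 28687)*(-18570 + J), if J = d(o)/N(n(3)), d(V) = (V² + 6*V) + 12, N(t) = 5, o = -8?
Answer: 6857875004/5 ≈ 1.3716e+9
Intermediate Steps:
d(V) = 12 + V² + 6*V
J = 28/5 (J = (12 + (-8)² + 6*(-8))/5 = (12 + 64 - 48)*(⅕) = 28*(⅕) = 28/5 ≈ 5.6000)
(-45195 - 28687)*(-18570 + J) = (-45195 - 28687)*(-18570 + 28/5) = -73882*(-92822/5) = 6857875004/5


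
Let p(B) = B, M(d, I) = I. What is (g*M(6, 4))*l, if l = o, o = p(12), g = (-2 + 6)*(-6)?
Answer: -1152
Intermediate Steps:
g = -24 (g = 4*(-6) = -24)
o = 12
l = 12
(g*M(6, 4))*l = -24*4*12 = -96*12 = -1152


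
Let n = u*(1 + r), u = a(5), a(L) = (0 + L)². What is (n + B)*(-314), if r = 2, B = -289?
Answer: 67196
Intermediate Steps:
a(L) = L²
u = 25 (u = 5² = 25)
n = 75 (n = 25*(1 + 2) = 25*3 = 75)
(n + B)*(-314) = (75 - 289)*(-314) = -214*(-314) = 67196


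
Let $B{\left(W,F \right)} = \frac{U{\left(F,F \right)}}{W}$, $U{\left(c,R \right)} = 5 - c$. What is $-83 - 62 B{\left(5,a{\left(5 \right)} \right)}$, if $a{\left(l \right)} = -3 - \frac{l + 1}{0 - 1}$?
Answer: $- \frac{539}{5} \approx -107.8$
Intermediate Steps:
$a{\left(l \right)} = -2 + l$ ($a{\left(l \right)} = -3 - \frac{1 + l}{-1} = -3 - \left(1 + l\right) \left(-1\right) = -3 - \left(-1 - l\right) = -3 + \left(1 + l\right) = -2 + l$)
$B{\left(W,F \right)} = \frac{5 - F}{W}$
$-83 - 62 B{\left(5,a{\left(5 \right)} \right)} = -83 - 62 \frac{5 - \left(-2 + 5\right)}{5} = -83 - 62 \frac{5 - 3}{5} = -83 - 62 \cdot \frac{1}{5} \cdot 2 = -83 - \frac{124}{5} = - \frac{539}{5}$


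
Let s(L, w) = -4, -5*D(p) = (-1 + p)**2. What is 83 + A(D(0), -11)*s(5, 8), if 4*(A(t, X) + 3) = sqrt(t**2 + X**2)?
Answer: 95 - sqrt(3026)/5 ≈ 83.998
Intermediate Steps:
D(p) = -(-1 + p)**2/5
A(t, X) = -3 + sqrt(X**2 + t**2)/4 (A(t, X) = -3 + sqrt(t**2 + X**2)/4 = -3 + sqrt(X**2 + t**2)/4)
83 + A(D(0), -11)*s(5, 8) = 83 + (-3 + sqrt((-11)**2 + (-(-1 + 0)**2/5)**2)/4)*(-4) = 83 + (-3 + sqrt(121 + (-1/5*(-1)**2)**2)/4)*(-4) = 83 + (-3 + sqrt(121 + (-1/5*1)**2)/4)*(-4) = 83 + (-3 + sqrt(121 + (-1/5)**2)/4)*(-4) = 83 + (-3 + sqrt(121 + 1/25)/4)*(-4) = 83 + (-3 + sqrt(3026/25)/4)*(-4) = 83 + (-3 + (sqrt(3026)/5)/4)*(-4) = 83 + (-3 + sqrt(3026)/20)*(-4) = 83 + (12 - sqrt(3026)/5) = 95 - sqrt(3026)/5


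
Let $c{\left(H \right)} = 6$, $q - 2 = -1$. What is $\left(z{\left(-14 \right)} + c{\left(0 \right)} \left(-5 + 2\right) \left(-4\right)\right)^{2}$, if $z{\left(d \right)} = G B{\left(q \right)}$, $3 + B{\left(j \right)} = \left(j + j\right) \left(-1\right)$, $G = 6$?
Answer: $1764$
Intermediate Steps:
$q = 1$ ($q = 2 - 1 = 1$)
$B{\left(j \right)} = -3 - 2 j$ ($B{\left(j \right)} = -3 + \left(j + j\right) \left(-1\right) = -3 + 2 j \left(-1\right) = -3 - 2 j$)
$z{\left(d \right)} = -30$ ($z{\left(d \right)} = 6 \left(-3 - 2\right) = 6 \left(-5\right) = -30$)
$\left(z{\left(-14 \right)} + c{\left(0 \right)} \left(-5 + 2\right) \left(-4\right)\right)^{2} = \left(-30 + 6 \left(-5 + 2\right) \left(-4\right)\right)^{2} = \left(-30 + 6 \left(-3\right) \left(-4\right)\right)^{2} = \left(-30 - -72\right)^{2} = \left(-30 + 72\right)^{2} = 42^{2} = 1764$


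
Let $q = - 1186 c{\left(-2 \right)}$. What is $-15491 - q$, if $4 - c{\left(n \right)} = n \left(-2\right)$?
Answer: $-15491$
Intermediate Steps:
$c{\left(n \right)} = 4 + 2 n$ ($c{\left(n \right)} = 4 - n \left(-2\right) = 4 - - 2 n = 4 + 2 n$)
$q = 0$ ($q = - 1186 \left(4 + 2 \left(-2\right)\right) = - 1186 \left(4 - 4\right) = \left(-1186\right) 0 = 0$)
$-15491 - q = -15491 - 0 = -15491 + 0 = -15491$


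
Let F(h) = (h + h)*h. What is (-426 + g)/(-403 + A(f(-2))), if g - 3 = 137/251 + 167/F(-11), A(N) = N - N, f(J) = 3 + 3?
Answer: 25618795/24479026 ≈ 1.0466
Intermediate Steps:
f(J) = 6
F(h) = 2*h² (F(h) = (2*h)*h = 2*h²)
A(N) = 0
g = 257297/60742 (g = 3 + (137/251 + 167/((2*(-11)²))) = 3 + (137*(1/251) + 167/((2*121))) = 3 + (137/251 + 167/242) = 3 + 75071/60742 = 257297/60742 ≈ 4.2359)
(-426 + g)/(-403 + A(f(-2))) = (-426 + 257297/60742)/(-403 + 0) = -25618795/60742/(-403) = -25618795/60742*(-1/403) = 25618795/24479026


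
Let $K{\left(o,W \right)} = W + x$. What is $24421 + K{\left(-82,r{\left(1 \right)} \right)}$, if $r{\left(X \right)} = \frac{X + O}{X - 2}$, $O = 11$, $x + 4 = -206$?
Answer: $24199$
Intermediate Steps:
$x = -210$ ($x = -4 - 206 = -210$)
$r{\left(X \right)} = \frac{11 + X}{-2 + X}$ ($r{\left(X \right)} = \frac{X + 11}{X - 2} = \frac{11 + X}{-2 + X}$)
$K{\left(o,W \right)} = -210 + W$ ($K{\left(o,W \right)} = W - 210 = -210 + W$)
$24421 + K{\left(-82,r{\left(1 \right)} \right)} = 24421 - \left(210 - \frac{11 + 1}{-2 + 1}\right) = 24421 - \left(210 - \frac{1}{-1} \cdot 12\right) = 24421 - 222 = 24199$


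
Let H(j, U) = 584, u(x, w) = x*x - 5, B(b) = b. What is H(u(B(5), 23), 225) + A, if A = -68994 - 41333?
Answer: -109743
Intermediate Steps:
u(x, w) = -5 + x**2 (u(x, w) = x**2 - 5 = -5 + x**2)
A = -110327
H(u(B(5), 23), 225) + A = 584 - 110327 = -109743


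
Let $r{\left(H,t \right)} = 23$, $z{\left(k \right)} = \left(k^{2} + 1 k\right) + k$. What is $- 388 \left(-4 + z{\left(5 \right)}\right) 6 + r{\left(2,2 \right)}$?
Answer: $-72145$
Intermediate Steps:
$z{\left(k \right)} = k^{2} + 2 k$ ($z{\left(k \right)} = \left(k^{2} + k\right) + k = \left(k + k^{2}\right) + k = k^{2} + 2 k$)
$- 388 \left(-4 + z{\left(5 \right)}\right) 6 + r{\left(2,2 \right)} = - 388 \left(-4 + 5 \left(2 + 5\right)\right) 6 + 23 = - 388 \left(-4 + 5 \cdot 7\right) 6 + 23 = - 388 \left(-4 + 35\right) 6 + 23 = - 388 \cdot 31 \cdot 6 + 23 = \left(-388\right) 186 + 23 = -72168 + 23 = -72145$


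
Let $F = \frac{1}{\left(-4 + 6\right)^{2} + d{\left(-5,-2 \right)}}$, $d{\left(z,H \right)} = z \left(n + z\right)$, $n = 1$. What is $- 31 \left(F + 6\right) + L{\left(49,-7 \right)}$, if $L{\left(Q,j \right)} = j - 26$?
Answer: $- \frac{5287}{24} \approx -220.29$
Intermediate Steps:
$d{\left(z,H \right)} = z \left(1 + z\right)$
$F = \frac{1}{24}$ ($F = \frac{1}{\left(-4 + 6\right)^{2} - 5 \left(1 - 5\right)} = \frac{1}{2^{2} - -20} = \frac{1}{4 + 20} = \frac{1}{24} \approx 0.041667$)
$L{\left(Q,j \right)} = -26 + j$ ($L{\left(Q,j \right)} = j - 26 = -26 + j$)
$- 31 \left(F + 6\right) + L{\left(49,-7 \right)} = - 31 \left(\frac{1}{24} + 6\right) - 33 = \left(-31\right) \frac{145}{24} - 33 = - \frac{4495}{24} - 33 = - \frac{5287}{24}$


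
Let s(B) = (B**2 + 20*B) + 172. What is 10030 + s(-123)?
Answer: 22871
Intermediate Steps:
s(B) = 172 + B**2 + 20*B
10030 + s(-123) = 10030 + (172 + (-123)**2 + 20*(-123)) = 10030 + (172 + 15129 - 2460) = 10030 + 12841 = 22871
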